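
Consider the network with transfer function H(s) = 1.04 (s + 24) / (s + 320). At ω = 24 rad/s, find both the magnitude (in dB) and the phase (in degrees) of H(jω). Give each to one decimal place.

|j24 + 24| = √(24² + 24²) = 33.94
|j24 + 320| = √(24² + 320²) = 320.9
|H(j24)| = 1.04 × 33.94 / 320.9 = 0.11
20 log₁₀(0.11) = -19.17 dB
∠(j24 + 24) = arctan(24/24) = 45.00°
∠(j24 + 320) = arctan(24/320) = 4.29°
∠H(j24) = 45.00° − 4.29° = 40.71°

|H| = -19.2 dB, ∠H = 40.7°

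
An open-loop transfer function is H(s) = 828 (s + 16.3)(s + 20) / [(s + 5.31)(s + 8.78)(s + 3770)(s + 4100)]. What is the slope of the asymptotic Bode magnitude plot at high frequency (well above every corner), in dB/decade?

With 2 zeros and 4 poles, the high-frequency asymptotic slope is 20 × (2 − 4) = -40 dB/decade.

-40 dB/decade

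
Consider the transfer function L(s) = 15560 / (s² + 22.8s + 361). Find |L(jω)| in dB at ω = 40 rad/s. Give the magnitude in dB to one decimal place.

20.1 dB

|(j40)² + 22.8(j40) + 361| = |-1239 + j912| = 1538
|L(j40)| = 15560 / 1538 = 10.114
20 log₁₀(10.114) = 20.10 dB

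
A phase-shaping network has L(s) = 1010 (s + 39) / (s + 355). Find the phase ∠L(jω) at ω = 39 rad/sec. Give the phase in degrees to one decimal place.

∠(j39 + 39) = arctan(39/39) = 45.00°
∠(j39 + 355) = arctan(39/355) = 6.27°
∠L(j39) = 45.00° − 6.27° = 38.73°

38.7 deg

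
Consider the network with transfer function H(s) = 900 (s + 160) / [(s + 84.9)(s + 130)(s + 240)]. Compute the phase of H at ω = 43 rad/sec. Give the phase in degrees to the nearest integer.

∠(j43 + 160) = arctan(43/160) = 15.04°
∠(j43 + 84.9) = arctan(43/84.9) = 26.86°
∠(j43 + 130) = arctan(43/130) = 18.30°
∠(j43 + 240) = arctan(43/240) = 10.16°
∠H(j43) = 15.04° − (26.86° + 18.30° + 10.16°) = -40.28°

-40°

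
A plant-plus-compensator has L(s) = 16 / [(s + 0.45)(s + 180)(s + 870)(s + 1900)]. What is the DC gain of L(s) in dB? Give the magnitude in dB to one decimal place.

L(0) = 16 / (0.45 × 180 × 870 × 1900) = 1.195e-07
20 log₁₀(1.195e-07) = -138.45 dB

-138.5 dB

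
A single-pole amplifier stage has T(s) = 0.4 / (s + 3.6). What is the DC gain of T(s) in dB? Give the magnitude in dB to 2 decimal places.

-19.08 dB

T(0) = 0.4 / 3.6 = 0.11111
20 log₁₀(0.11111) = -19.085 dB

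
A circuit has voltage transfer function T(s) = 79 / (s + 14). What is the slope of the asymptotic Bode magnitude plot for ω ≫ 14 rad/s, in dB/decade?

With 0 zeros and 1 pole, the high-frequency asymptotic slope is 20 × (0 − 1) = -20 dB/decade.

-20 dB/decade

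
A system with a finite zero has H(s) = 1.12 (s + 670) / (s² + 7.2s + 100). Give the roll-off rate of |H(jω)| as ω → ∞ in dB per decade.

-20 dB/decade

With 1 zero and 2 poles, the high-frequency asymptotic slope is 20 × (1 − 2) = -20 dB/decade.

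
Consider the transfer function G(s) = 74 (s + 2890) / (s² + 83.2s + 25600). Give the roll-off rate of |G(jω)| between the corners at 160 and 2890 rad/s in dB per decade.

In this band the factors already past their corner are: complex pole pair at ωₙ ≈ 160; net slope = -40 dB/decade.

-40 dB/decade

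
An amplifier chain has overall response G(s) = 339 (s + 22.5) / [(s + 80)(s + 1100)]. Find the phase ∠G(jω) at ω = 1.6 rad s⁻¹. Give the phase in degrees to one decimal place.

∠(j1.6 + 22.5) = arctan(1.6/22.5) = 4.07°
∠(j1.6 + 80) = arctan(1.6/80) = 1.15°
∠(j1.6 + 1100) = arctan(1.6/1100) = 0.08°
∠G(j1.6) = 4.07° − (1.15° + 0.08°) = 2.84°

2.8°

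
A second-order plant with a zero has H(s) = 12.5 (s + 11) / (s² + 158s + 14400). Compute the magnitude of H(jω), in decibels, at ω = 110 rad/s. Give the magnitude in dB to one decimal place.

|j110 + 11| = √(110² + 11²) = 110.5
|(j110)² + 158(j110) + 14400| = |2300 + j17380| = 1.753e+04
|H(j110)| = 12.5 × 110.5 / 1.753e+04 = 0.078821
20 log₁₀(0.078821) = -22.07 dB

-22.1 dB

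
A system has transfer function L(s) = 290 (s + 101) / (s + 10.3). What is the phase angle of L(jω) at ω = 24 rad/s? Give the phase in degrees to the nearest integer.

-53°

∠(j24 + 101) = arctan(24/101) = 13.37°
∠(j24 + 10.3) = arctan(24/10.3) = 66.77°
∠L(j24) = 13.37° − 66.77° = -53.41°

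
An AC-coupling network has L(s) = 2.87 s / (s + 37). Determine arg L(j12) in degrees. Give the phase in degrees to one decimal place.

∠(j12) = 90.00°
∠(j12 + 37) = arctan(12/37) = 17.97°
∠L(j12) = 90.00° − 17.97° = 72.03°

72.0°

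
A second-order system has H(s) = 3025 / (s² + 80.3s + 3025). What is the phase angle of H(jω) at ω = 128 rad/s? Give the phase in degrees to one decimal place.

∠[(j128)² + 80.3(j128) + 3025] = ∠[-13359 + j10278] = 142.43°
∠H(j128) = −142.43° = -142.43°

-142.4 deg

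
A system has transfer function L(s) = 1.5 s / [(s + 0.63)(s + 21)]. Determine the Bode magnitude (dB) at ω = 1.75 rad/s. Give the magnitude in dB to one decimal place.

|j1.75| = 1.75
|j1.75 + 0.63| = √(1.75² + 0.63²) = 1.86
|j1.75 + 21| = √(1.75² + 21²) = 21.07
|L(j1.75)| = 1.5 × 1.75 / (1.86 × 21.07) = 0.066974
20 log₁₀(0.066974) = -23.48 dB

-23.5 dB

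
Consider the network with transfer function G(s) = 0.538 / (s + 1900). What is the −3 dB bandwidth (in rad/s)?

1900 rad/s

For a single-pole low-pass, the −3 dB point is at the pole: ω = 1900 rad/s.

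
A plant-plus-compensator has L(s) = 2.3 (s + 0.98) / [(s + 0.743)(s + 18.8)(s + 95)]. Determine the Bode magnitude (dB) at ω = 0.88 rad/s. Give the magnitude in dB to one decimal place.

-56.6 dB

|j0.88 + 0.98| = √(0.88² + 0.98²) = 1.317
|j0.88 + 0.743| = √(0.88² + 0.743²) = 1.152
|j0.88 + 18.8| = √(0.88² + 18.8²) = 18.82
|j0.88 + 95| = √(0.88² + 95²) = 95
|L(j0.88)| = 2.3 × 1.317 / (1.152 × 18.82 × 95) = 0.0014711
20 log₁₀(0.0014711) = -56.65 dB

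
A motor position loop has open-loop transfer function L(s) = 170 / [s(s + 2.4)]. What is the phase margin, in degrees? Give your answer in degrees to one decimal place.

Gain crossover: |L(jω)| = 1 at ω ≈ 12.9 rad s⁻¹.
∠L(j12.9) = −90° − arctan(12.9/2.4) ≈ -169.48°
PM = 180° + (-169.48°) = 10.52°

10.5°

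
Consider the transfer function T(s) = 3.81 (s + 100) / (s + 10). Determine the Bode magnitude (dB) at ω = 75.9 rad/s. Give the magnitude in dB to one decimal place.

15.9 dB

|j75.9 + 100| = √(75.9² + 100²) = 125.5
|j75.9 + 10| = √(75.9² + 10²) = 76.56
|T(j75.9)| = 3.81 × 125.5 / 76.56 = 6.2479
20 log₁₀(6.2479) = 15.91 dB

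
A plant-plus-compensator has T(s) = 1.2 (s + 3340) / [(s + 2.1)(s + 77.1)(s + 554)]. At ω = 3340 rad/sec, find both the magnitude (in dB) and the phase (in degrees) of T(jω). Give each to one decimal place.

|T| = -136.5 dB, ∠T = -214.2°

|j3340 + 3340| = √(3340² + 3340²) = 4723
|j3340 + 2.1| = √(3340² + 2.1²) = 3340
|j3340 + 77.1| = √(3340² + 77.1²) = 3341
|j3340 + 554| = √(3340² + 554²) = 3386
|T(j3340)| = 1.2 × 4723 / (3340 × 3341 × 3386) = 1.5004e-07
20 log₁₀(1.5004e-07) = -136.48 dB
∠(j3340 + 3340) = arctan(3340/3340) = 45.00°
∠(j3340 + 2.1) = arctan(3340/2.1) = 89.96°
∠(j3340 + 77.1) = arctan(3340/77.1) = 88.68°
∠(j3340 + 554) = arctan(3340/554) = 80.58°
∠T(j3340) = 45.00° − (89.96° + 88.68° + 80.58°) = -214.22°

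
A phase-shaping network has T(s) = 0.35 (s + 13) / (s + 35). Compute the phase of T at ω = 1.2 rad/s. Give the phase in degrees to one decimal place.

∠(j1.2 + 13) = arctan(1.2/13) = 5.27°
∠(j1.2 + 35) = arctan(1.2/35) = 1.96°
∠T(j1.2) = 5.27° − 1.96° = 3.31°

3.3°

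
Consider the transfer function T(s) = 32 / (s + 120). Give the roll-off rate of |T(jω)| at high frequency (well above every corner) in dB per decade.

With 0 zeros and 1 pole, the high-frequency asymptotic slope is 20 × (0 − 1) = -20 dB/decade.

-20 dB/decade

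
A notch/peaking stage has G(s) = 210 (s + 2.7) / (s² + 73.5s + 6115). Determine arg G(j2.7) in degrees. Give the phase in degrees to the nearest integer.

∠(j2.7 + 2.7) = arctan(2.7/2.7) = 45.00°
∠[(j2.7)² + 73.5(j2.7) + 6115] = ∠[6107.7 + j198.45] = 1.86°
∠G(j2.7) = 45.00° − 1.86° = 43.14°

43°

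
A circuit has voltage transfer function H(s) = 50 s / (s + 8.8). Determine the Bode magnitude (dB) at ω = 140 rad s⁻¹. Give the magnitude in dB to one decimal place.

|j140| = 140
|j140 + 8.8| = √(140² + 8.8²) = 140.3
|H(j140)| = 50 × 140 / 140.3 = 49.902
20 log₁₀(49.902) = 33.96 dB

34.0 dB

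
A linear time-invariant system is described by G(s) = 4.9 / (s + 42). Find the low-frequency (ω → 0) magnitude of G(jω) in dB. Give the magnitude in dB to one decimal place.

-18.7 dB

G(0) = 4.9 / 42 = 0.11667
20 log₁₀(0.11667) = -18.66 dB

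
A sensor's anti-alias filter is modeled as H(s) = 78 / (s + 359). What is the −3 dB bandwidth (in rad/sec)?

359 rad/sec

For a single-pole low-pass, the −3 dB point is at the pole: ω = 359 rad/sec.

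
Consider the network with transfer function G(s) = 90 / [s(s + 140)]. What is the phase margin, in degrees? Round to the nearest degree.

Gain crossover: |G(jω)| = 1 at ω ≈ 0.643 rad s⁻¹.
∠G(j0.643) = −90° − arctan(0.643/140) ≈ -90.26°
PM = 180° + (-90.26°) = 89.74°

90 deg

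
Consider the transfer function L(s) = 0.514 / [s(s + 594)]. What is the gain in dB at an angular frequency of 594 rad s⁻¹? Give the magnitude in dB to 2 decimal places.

|j594 + 594| = √(594² + 594²) = 840
|j594| = 594
|L(j594)| = 0.514 / (840 × 594) = 1.0301e-06
20 log₁₀(1.0301e-06) = -119.742 dB

-119.74 dB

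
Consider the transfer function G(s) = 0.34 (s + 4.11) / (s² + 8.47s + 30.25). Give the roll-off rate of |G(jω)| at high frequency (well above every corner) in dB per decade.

With 1 zero and 2 poles, the high-frequency asymptotic slope is 20 × (1 − 2) = -20 dB/decade.

-20 dB/decade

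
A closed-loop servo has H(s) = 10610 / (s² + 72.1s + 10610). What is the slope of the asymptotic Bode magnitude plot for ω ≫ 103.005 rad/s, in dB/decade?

-40 dB/decade

With 0 zeros and 2 poles, the high-frequency asymptotic slope is 20 × (0 − 2) = -40 dB/decade.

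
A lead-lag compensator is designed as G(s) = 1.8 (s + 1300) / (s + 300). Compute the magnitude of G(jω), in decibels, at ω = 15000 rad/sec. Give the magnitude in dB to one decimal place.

|j15000 + 1300| = √(15000² + 1300²) = 1.506e+04
|j15000 + 300| = √(15000² + 300²) = 1.5e+04
|G(j15000)| = 1.8 × 1.506e+04 / 1.5e+04 = 1.8064
20 log₁₀(1.8064) = 5.14 dB

5.1 dB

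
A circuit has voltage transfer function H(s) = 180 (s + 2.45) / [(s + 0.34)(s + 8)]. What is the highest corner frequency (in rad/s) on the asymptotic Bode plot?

Break frequencies occur at each pole and zero magnitude: 0.34 rad/s, 2.45 rad/s, 8 rad/s.
The highest is 8 rad/s.

8 rad/s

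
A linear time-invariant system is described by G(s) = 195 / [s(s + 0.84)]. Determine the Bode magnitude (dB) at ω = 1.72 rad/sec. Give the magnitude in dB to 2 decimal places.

35.45 dB

|j1.72 + 0.84| = √(1.72² + 0.84²) = 1.914
|j1.72| = 1.72
|G(j1.72)| = 195 / (1.914 × 1.72) = 59.228
20 log₁₀(59.228) = 35.451 dB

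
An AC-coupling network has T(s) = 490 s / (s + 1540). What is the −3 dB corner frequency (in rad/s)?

1540 rad/s

For a single-pole high-pass, the −3 dB point is at the pole: ω = 1540 rad/s.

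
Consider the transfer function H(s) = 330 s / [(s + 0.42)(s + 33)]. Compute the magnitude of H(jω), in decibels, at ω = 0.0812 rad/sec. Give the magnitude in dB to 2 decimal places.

|j0.0812| = 0.0812
|j0.0812 + 0.42| = √(0.0812² + 0.42²) = 0.4278
|j0.0812 + 33| = √(0.0812² + 33²) = 33
|H(j0.0812)| = 330 × 0.0812 / (0.4278 × 33) = 1.8982
20 log₁₀(1.8982) = 5.567 dB

5.57 dB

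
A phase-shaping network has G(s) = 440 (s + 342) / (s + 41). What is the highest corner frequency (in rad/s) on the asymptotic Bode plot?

342 rad/s

Break frequencies occur at each pole and zero magnitude: 41 rad/s, 342 rad/s.
The highest is 342 rad/s.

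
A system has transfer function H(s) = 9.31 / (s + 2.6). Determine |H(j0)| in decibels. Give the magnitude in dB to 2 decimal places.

H(0) = 9.31 / 2.6 = 3.5808
20 log₁₀(3.5808) = 11.080 dB

11.08 dB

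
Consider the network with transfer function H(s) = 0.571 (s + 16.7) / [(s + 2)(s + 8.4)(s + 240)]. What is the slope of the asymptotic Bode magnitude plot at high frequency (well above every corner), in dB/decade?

-40 dB/decade

With 1 zero and 3 poles, the high-frequency asymptotic slope is 20 × (1 − 3) = -40 dB/decade.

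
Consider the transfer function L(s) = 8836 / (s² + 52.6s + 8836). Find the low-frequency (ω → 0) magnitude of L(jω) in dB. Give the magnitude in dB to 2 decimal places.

0.00 dB

L(0) = 8836 / 8836 = 1
20 log₁₀(1) = 0.000 dB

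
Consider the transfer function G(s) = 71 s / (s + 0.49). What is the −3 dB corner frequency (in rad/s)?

For a single-pole high-pass, the −3 dB point is at the pole: ω = 0.49 rad/s.

0.49 rad/s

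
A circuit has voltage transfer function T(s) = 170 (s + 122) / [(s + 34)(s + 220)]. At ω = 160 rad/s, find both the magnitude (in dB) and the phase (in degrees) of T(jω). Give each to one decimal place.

|j160 + 122| = √(160² + 122²) = 201.2
|j160 + 34| = √(160² + 34²) = 163.6
|j160 + 220| = √(160² + 220²) = 272
|T(j160)| = 170 × 201.2 / (163.6 × 272) = 0.76871
20 log₁₀(0.76871) = -2.28 dB
∠(j160 + 122) = arctan(160/122) = 52.67°
∠(j160 + 34) = arctan(160/34) = 78.00°
∠(j160 + 220) = arctan(160/220) = 36.03°
∠T(j160) = 52.67° − (78.00° + 36.03°) = -61.36°

|T| = -2.3 dB, ∠T = -61.4°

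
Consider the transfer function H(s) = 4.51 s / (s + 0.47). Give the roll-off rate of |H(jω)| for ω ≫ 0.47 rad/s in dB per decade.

With 1 zero and 1 pole, the high-frequency asymptotic slope is 20 × (1 − 1) = 0 dB/decade.

0 dB/decade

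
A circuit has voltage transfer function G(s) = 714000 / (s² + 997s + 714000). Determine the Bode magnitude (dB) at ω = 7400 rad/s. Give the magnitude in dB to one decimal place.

|(j7400)² + 997(j7400) + 714000| = |-5.4046e+07 + j7.3778e+06| = 5.455e+07
|G(j7400)| = 714000 / 5.455e+07 = 0.01309
20 log₁₀(0.01309) = -37.66 dB

-37.7 dB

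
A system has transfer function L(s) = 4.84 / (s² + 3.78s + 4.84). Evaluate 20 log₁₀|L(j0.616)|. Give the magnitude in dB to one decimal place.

|(j0.616)² + 3.78(j0.616) + 4.84| = |4.4605 + j2.3285| = 5.032
|L(j0.616)| = 4.84 / 5.032 = 0.9619
20 log₁₀(0.9619) = -0.34 dB

-0.3 dB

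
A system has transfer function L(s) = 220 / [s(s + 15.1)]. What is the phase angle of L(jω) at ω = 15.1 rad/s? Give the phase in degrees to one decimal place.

-135.0 deg

∠(j15.1 + 15.1) = arctan(15.1/15.1) = 45.00°
∠(j15.1) = 90.00°
∠L(j15.1) = − (45.00° + 90.00°) = -135.00°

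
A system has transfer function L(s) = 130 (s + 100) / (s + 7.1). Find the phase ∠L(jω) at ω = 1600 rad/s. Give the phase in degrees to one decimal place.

-3.3°

∠(j1600 + 100) = arctan(1600/100) = 86.42°
∠(j1600 + 7.1) = arctan(1600/7.1) = 89.75°
∠L(j1600) = 86.42° − 89.75° = -3.32°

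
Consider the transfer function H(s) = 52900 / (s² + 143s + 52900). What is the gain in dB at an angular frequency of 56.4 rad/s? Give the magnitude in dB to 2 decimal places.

|(j56.4)² + 143(j56.4) + 52900| = |49719 + j8065.2| = 5.037e+04
|H(j56.4)| = 52900 / 5.037e+04 = 1.0503
20 log₁₀(1.0503) = 0.426 dB

0.43 dB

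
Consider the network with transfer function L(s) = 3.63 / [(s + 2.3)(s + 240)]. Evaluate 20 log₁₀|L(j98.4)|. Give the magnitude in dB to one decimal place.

-76.9 dB

|j98.4 + 2.3| = √(98.4² + 2.3²) = 98.43
|j98.4 + 240| = √(98.4² + 240²) = 259.4
|L(j98.4)| = 3.63 / (98.43 × 259.4) = 0.00014218
20 log₁₀(0.00014218) = -76.94 dB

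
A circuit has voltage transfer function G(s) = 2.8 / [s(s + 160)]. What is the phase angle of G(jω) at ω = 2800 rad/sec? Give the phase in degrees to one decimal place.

∠(j2800 + 160) = arctan(2800/160) = 86.73°
∠(j2800) = 90.00°
∠G(j2800) = − (86.73° + 90.00°) = -176.73°

-176.7°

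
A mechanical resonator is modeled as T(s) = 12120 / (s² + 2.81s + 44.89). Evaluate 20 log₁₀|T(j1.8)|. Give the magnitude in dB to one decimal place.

49.2 dB

|(j1.8)² + 2.81(j1.8) + 44.89| = |41.65 + j5.058| = 41.96
|T(j1.8)| = 12120 / 41.96 = 288.87
20 log₁₀(288.87) = 49.21 dB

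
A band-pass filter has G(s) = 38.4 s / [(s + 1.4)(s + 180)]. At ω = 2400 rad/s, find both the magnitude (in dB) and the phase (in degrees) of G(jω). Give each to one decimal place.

|G| = -35.9 dB, ∠G = -85.7°

|j2400| = 2400
|j2400 + 1.4| = √(2400² + 1.4²) = 2400
|j2400 + 180| = √(2400² + 180²) = 2407
|G(j2400)| = 38.4 × 2400 / (2400 × 2407) = 0.015955
20 log₁₀(0.015955) = -35.94 dB
∠(j2400) = 90.00°
∠(j2400 + 1.4) = arctan(2400/1.4) = 89.97°
∠(j2400 + 180) = arctan(2400/180) = 85.71°
∠G(j2400) = 90.00° − (89.97° + 85.71°) = -85.68°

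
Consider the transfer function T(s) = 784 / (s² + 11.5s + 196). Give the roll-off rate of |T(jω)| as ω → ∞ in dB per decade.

-40 dB/decade

With 0 zeros and 2 poles, the high-frequency asymptotic slope is 20 × (0 − 2) = -40 dB/decade.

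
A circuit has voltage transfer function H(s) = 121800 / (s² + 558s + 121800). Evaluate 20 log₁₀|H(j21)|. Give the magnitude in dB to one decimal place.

-0.0 dB

|(j21)² + 558(j21) + 121800| = |1.2136e+05 + j11718| = 1.219e+05
|H(j21)| = 121800 / 1.219e+05 = 0.99899
20 log₁₀(0.99899) = -0.01 dB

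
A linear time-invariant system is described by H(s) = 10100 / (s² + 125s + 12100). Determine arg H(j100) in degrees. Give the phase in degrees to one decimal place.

-80.5°

∠[(j100)² + 125(j100) + 12100] = ∠[2100 + j12500] = 80.46°
∠H(j100) = −80.46° = -80.46°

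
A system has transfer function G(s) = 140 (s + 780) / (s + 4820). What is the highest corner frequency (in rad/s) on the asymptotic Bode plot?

Break frequencies occur at each pole and zero magnitude: 780 rad/s, 4820 rad/s.
The highest is 4820 rad/s.

4820 rad/s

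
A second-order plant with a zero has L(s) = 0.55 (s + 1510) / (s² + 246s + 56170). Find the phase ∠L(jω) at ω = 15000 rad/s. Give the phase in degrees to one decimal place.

-94.8 deg

∠(j15000 + 1510) = arctan(15000/1510) = 84.25°
∠[(j15000)² + 246(j15000) + 56170] = ∠[-2.2494e+08 + j3.69e+06] = 179.06°
∠L(j15000) = 84.25° − 179.06° = -94.81°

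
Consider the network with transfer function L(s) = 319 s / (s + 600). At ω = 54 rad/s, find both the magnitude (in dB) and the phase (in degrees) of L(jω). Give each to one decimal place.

|j54| = 54
|j54 + 600| = √(54² + 600²) = 602.4
|L(j54)| = 319 × 54 / 602.4 = 28.594
20 log₁₀(28.594) = 29.13 dB
∠(j54) = 90.00°
∠(j54 + 600) = arctan(54/600) = 5.14°
∠L(j54) = 90.00° − 5.14° = 84.86°

|L| = 29.1 dB, ∠L = 84.9°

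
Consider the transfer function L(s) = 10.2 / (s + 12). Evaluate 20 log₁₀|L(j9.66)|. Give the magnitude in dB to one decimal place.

|j9.66 + 12| = √(9.66² + 12²) = 15.41
|L(j9.66)| = 10.2 / 15.41 = 0.66212
20 log₁₀(0.66212) = -3.58 dB

-3.6 dB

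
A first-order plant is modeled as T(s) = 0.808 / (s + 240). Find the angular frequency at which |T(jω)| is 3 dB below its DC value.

For a single-pole low-pass, the −3 dB point is at the pole: ω = 240 rad/sec.

240 rad/sec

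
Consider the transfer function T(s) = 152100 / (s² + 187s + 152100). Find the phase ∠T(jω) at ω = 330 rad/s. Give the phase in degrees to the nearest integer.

-55°

∠[(j330)² + 187(j330) + 152100] = ∠[43200 + j61710] = 55.01°
∠T(j330) = −55.01° = -55.01°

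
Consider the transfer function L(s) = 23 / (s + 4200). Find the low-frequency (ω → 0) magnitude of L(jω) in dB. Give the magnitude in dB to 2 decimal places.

-45.23 dB

L(0) = 23 / 4200 = 0.0054762
20 log₁₀(0.0054762) = -45.230 dB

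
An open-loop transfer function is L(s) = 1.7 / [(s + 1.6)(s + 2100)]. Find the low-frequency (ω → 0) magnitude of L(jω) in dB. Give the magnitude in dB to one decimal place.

L(0) = 1.7 / (1.6 × 2100) = 0.00050595
20 log₁₀(0.00050595) = -65.92 dB

-65.9 dB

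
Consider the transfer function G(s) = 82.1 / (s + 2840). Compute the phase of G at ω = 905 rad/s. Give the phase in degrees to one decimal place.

∠(j905 + 2840) = arctan(905/2840) = 17.68°
∠G(j905) = −17.68° = -17.68°

-17.7°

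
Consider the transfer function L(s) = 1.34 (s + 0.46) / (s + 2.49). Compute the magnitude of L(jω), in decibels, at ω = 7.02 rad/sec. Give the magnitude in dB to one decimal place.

|j7.02 + 0.46| = √(7.02² + 0.46²) = 7.035
|j7.02 + 2.49| = √(7.02² + 2.49²) = 7.449
|L(j7.02)| = 1.34 × 7.035 / 7.449 = 1.2656
20 log₁₀(1.2656) = 2.05 dB

2.0 dB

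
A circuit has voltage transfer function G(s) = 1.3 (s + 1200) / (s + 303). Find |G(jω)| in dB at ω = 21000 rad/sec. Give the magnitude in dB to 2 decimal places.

2.29 dB

|j21000 + 1200| = √(21000² + 1200²) = 2.103e+04
|j21000 + 303| = √(21000² + 303²) = 2.1e+04
|G(j21000)| = 1.3 × 2.103e+04 / 2.1e+04 = 1.302
20 log₁₀(1.302) = 2.292 dB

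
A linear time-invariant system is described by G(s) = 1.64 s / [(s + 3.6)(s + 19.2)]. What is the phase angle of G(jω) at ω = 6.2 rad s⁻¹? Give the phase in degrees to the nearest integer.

12°

∠(j6.2) = 90.00°
∠(j6.2 + 3.6) = arctan(6.2/3.6) = 59.86°
∠(j6.2 + 19.2) = arctan(6.2/19.2) = 17.90°
∠G(j6.2) = 90.00° − (59.86° + 17.90°) = 12.25°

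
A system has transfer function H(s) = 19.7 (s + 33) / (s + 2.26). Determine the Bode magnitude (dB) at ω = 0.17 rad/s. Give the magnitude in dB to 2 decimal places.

49.15 dB

|j0.17 + 33| = √(0.17² + 33²) = 33
|j0.17 + 2.26| = √(0.17² + 2.26²) = 2.266
|H(j0.17)| = 19.7 × 33 / 2.266 = 286.85
20 log₁₀(286.85) = 49.153 dB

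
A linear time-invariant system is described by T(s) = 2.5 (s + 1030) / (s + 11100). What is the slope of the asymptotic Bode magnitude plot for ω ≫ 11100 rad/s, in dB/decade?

0 dB/decade

With 1 zero and 1 pole, the high-frequency asymptotic slope is 20 × (1 − 1) = 0 dB/decade.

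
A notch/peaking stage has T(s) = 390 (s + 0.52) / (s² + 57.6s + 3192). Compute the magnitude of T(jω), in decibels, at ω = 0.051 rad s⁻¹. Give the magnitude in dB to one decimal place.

-23.9 dB

|j0.051 + 0.52| = √(0.051² + 0.52²) = 0.5225
|(j0.051)² + 57.6(j0.051) + 3192| = |3192 + j2.9376| = 3192
|T(j0.051)| = 390 × 0.5225 / 3192 = 0.063839
20 log₁₀(0.063839) = -23.90 dB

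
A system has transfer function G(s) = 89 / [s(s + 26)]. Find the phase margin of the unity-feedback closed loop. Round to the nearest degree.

83°

Gain crossover: |G(jω)| = 1 at ω ≈ 3.39 rad/sec.
∠G(j3.39) = −90° − arctan(3.39/26) ≈ -97.44°
PM = 180° + (-97.44°) = 82.56°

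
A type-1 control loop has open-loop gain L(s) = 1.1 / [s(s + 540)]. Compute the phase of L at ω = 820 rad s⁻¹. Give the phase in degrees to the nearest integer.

-147°

∠(j820 + 540) = arctan(820/540) = 56.63°
∠(j820) = 90.00°
∠L(j820) = − (56.63° + 90.00°) = -146.63°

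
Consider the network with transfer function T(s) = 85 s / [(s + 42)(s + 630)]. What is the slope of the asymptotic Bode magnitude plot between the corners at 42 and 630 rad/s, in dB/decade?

In this band the factors already past their corner are: 1 differentiator zero, pole at 42; net slope = 0 dB/decade.

0 dB/decade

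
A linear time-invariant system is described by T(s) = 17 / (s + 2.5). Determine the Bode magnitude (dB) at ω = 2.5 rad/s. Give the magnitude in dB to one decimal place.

|j2.5 + 2.5| = √(2.5² + 2.5²) = 3.536
|T(j2.5)| = 17 / 3.536 = 4.8083
20 log₁₀(4.8083) = 13.64 dB

13.6 dB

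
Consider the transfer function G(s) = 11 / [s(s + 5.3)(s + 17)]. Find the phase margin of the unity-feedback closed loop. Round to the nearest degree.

Gain crossover: |G(jω)| = 1 at ω ≈ 0.122 rad/s.
∠G(j0.122) = −90° − arctan(0.122/5.3) − arctan(0.122/17) ≈ -91.73°
PM = 180° + (-91.73°) = 88.27°

88°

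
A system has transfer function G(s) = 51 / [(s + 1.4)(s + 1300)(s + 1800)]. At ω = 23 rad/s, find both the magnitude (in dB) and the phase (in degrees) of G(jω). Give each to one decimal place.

|G| = -120.5 dB, ∠G = -88.3°

|j23 + 1.4| = √(23² + 1.4²) = 23.04
|j23 + 1300| = √(23² + 1300²) = 1300
|j23 + 1800| = √(23² + 1800²) = 1800
|G(j23)| = 51 / (23.04 × 1300 × 1800) = 9.4563e-07
20 log₁₀(9.4563e-07) = -120.49 dB
∠(j23 + 1.4) = arctan(23/1.4) = 86.52°
∠(j23 + 1300) = arctan(23/1300) = 1.01°
∠(j23 + 1800) = arctan(23/1800) = 0.73°
∠G(j23) = − (86.52° + 1.01° + 0.73°) = -88.26°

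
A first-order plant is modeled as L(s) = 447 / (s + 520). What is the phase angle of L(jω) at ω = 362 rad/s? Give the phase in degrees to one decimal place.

-34.8°

∠(j362 + 520) = arctan(362/520) = 34.84°
∠L(j362) = −34.84° = -34.84°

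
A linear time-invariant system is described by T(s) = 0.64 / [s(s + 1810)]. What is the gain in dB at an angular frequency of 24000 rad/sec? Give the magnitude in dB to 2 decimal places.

-179.11 dB

|j24000 + 1810| = √(24000² + 1810²) = 2.407e+04
|j24000| = 2.4e+04
|T(j24000)| = 0.64 / (2.407e+04 × 2.4e+04) = 1.108e-09
20 log₁₀(1.108e-09) = -179.109 dB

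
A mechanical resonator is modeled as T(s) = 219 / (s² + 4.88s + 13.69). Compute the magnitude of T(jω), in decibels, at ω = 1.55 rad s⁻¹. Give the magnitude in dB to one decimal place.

|(j1.55)² + 4.88(j1.55) + 13.69| = |11.287 + j7.564| = 13.59
|T(j1.55)| = 219 / 13.59 = 16.118
20 log₁₀(16.118) = 24.15 dB

24.1 dB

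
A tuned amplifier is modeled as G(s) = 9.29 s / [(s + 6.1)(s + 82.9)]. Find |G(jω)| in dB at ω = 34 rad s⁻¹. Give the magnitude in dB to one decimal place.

-19.8 dB

|j34| = 34
|j34 + 6.1| = √(34² + 6.1²) = 34.54
|j34 + 82.9| = √(34² + 82.9²) = 89.6
|G(j34)| = 9.29 × 34 / (34.54 × 89.6) = 0.10205
20 log₁₀(0.10205) = -19.82 dB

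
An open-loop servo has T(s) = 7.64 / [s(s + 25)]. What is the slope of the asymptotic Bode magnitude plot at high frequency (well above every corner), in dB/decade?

-40 dB/decade

With 0 zeros and 2 poles, the high-frequency asymptotic slope is 20 × (0 − 2) = -40 dB/decade.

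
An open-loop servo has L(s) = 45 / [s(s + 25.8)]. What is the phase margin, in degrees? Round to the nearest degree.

Gain crossover: |L(jω)| = 1 at ω ≈ 1.74 rad/s.
∠L(j1.74) = −90° − arctan(1.74/25.8) ≈ -93.86°
PM = 180° + (-93.86°) = 86.14°

86 deg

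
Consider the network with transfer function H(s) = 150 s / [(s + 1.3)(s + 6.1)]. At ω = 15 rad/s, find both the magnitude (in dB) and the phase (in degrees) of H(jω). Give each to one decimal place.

|j15| = 15
|j15 + 1.3| = √(15² + 1.3²) = 15.06
|j15 + 6.1| = √(15² + 6.1²) = 16.19
|H(j15)| = 150 × 15 / (15.06 × 16.19) = 9.2287
20 log₁₀(9.2287) = 19.30 dB
∠(j15) = 90.00°
∠(j15 + 1.3) = arctan(15/1.3) = 85.05°
∠(j15 + 6.1) = arctan(15/6.1) = 67.87°
∠H(j15) = 90.00° − (85.05° + 67.87°) = -62.92°

|H| = 19.3 dB, ∠H = -62.9°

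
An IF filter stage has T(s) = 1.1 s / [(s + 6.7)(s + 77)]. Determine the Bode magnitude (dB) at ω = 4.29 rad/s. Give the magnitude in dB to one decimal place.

-42.3 dB

|j4.29| = 4.29
|j4.29 + 6.7| = √(4.29² + 6.7²) = 7.956
|j4.29 + 77| = √(4.29² + 77²) = 77.12
|T(j4.29)| = 1.1 × 4.29 / (7.956 × 77.12) = 0.0076914
20 log₁₀(0.0076914) = -42.28 dB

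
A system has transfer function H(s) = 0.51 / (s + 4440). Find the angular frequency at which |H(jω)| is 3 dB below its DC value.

For a single-pole low-pass, the −3 dB point is at the pole: ω = 4440 rad s⁻¹.

4440 rad s⁻¹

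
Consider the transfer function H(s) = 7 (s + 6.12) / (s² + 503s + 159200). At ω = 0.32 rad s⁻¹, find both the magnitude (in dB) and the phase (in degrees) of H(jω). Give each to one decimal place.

|H| = -71.4 dB, ∠H = 2.9°

|j0.32 + 6.12| = √(0.32² + 6.12²) = 6.128
|(j0.32)² + 503(j0.32) + 159200| = |1.592e+05 + j160.96| = 1.592e+05
|H(j0.32)| = 7 × 6.128 / 1.592e+05 = 0.00026946
20 log₁₀(0.00026946) = -71.39 dB
∠(j0.32 + 6.12) = arctan(0.32/6.12) = 2.99°
∠[(j0.32)² + 503(j0.32) + 159200] = ∠[1.592e+05 + j160.96] = 0.06°
∠H(j0.32) = 2.99° − 0.06° = 2.94°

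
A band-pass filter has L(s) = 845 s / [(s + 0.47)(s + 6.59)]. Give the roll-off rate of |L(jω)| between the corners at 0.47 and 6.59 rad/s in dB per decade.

In this band the factors already past their corner are: 1 differentiator zero, pole at 0.47; net slope = 0 dB/decade.

0 dB/decade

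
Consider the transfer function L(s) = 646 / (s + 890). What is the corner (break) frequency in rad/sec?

The single real pole at s = −890 gives a corner at ω = 890 rad/sec.

890 rad/sec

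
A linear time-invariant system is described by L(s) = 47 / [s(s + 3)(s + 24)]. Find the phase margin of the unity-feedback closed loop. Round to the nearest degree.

Gain crossover: |L(jω)| = 1 at ω ≈ 0.638 rad s⁻¹.
∠L(j0.638) = −90° − arctan(0.638/3) − arctan(0.638/24) ≈ -103.53°
PM = 180° + (-103.53°) = 76.47°

76°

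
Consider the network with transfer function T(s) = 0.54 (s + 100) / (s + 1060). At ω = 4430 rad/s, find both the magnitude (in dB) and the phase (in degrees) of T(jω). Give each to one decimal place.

|T| = -5.6 dB, ∠T = 12.2°

|j4430 + 100| = √(4430² + 100²) = 4431
|j4430 + 1060| = √(4430² + 1060²) = 4555
|T(j4430)| = 0.54 × 4431 / 4555 = 0.52531
20 log₁₀(0.52531) = -5.59 dB
∠(j4430 + 100) = arctan(4430/100) = 88.71°
∠(j4430 + 1060) = arctan(4430/1060) = 76.54°
∠T(j4430) = 88.71° − 76.54° = 12.16°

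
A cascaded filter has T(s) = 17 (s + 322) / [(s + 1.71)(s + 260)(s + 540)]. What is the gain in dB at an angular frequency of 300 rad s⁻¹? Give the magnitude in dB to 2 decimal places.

|j300 + 322| = √(300² + 322²) = 440.1
|j300 + 1.71| = √(300² + 1.71²) = 300
|j300 + 260| = √(300² + 260²) = 397
|j300 + 540| = √(300² + 540²) = 617.7
|T(j300)| = 17 × 440.1 / (300 × 397 × 617.7) = 0.00010169
20 log₁₀(0.00010169) = -79.854 dB

-79.85 dB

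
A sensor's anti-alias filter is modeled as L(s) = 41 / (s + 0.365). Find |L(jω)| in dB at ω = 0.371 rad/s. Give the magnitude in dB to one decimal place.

|j0.371 + 0.365| = √(0.371² + 0.365²) = 0.5204
|L(j0.371)| = 41 / 0.5204 = 78.778
20 log₁₀(78.778) = 37.93 dB

37.9 dB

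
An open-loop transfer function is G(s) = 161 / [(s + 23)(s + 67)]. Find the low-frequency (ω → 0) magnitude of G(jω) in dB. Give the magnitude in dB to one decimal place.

-19.6 dB

G(0) = 161 / (23 × 67) = 0.10448
20 log₁₀(0.10448) = -19.62 dB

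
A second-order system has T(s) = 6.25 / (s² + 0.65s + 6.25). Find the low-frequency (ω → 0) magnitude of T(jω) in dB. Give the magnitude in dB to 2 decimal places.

T(0) = 6.25 / 6.25 = 1
20 log₁₀(1) = 0.000 dB

0.00 dB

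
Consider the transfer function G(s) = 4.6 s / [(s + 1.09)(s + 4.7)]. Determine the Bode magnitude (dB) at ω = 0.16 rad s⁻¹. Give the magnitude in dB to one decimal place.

-17.0 dB

|j0.16| = 0.16
|j0.16 + 1.09| = √(0.16² + 1.09²) = 1.102
|j0.16 + 4.7| = √(0.16² + 4.7²) = 4.703
|G(j0.16)| = 4.6 × 0.16 / (1.102 × 4.703) = 0.14206
20 log₁₀(0.14206) = -16.95 dB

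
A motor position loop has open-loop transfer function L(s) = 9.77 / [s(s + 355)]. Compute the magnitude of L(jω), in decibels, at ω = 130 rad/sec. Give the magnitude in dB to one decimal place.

-74.0 dB

|j130 + 355| = √(130² + 355²) = 378.1
|j130| = 130
|L(j130)| = 9.77 / (378.1 × 130) = 0.00019879
20 log₁₀(0.00019879) = -74.03 dB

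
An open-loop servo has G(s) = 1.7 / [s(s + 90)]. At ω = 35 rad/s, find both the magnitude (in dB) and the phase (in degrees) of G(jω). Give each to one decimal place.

|j35 + 90| = √(35² + 90²) = 96.57
|j35| = 35
|G(j35)| = 1.7 / (96.57 × 35) = 0.00050299
20 log₁₀(0.00050299) = -65.97 dB
∠(j35 + 90) = arctan(35/90) = 21.25°
∠(j35) = 90.00°
∠G(j35) = − (21.25° + 90.00°) = -111.25°

|G| = -66.0 dB, ∠G = -111.3°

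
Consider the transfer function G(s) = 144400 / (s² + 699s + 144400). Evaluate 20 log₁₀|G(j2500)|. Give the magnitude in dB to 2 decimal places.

|(j2500)² + 699(j2500) + 144400| = |-6.1056e+06 + j1.7475e+06| = 6.351e+06
|G(j2500)| = 144400 / 6.351e+06 = 0.022737
20 log₁₀(0.022737) = -32.865 dB

-32.87 dB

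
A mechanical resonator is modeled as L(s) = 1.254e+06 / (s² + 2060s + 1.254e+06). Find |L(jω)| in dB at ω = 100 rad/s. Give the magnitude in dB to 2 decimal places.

|(j100)² + 2060(j100) + 1.254e+06| = |1.244e+06 + j2.06e+05| = 1.261e+06
|L(j100)| = 1.254e+06 / 1.261e+06 = 0.9945
20 log₁₀(0.9945) = -0.048 dB

-0.05 dB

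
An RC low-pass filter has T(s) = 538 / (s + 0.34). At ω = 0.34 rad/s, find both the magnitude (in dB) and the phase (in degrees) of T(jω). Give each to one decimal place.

|j0.34 + 0.34| = √(0.34² + 0.34²) = 0.4808
|T(j0.34)| = 538 / 0.4808 = 1118.9
20 log₁₀(1118.9) = 60.98 dB
∠(j0.34 + 0.34) = arctan(0.34/0.34) = 45.00°
∠T(j0.34) = −45.00° = -45.00°

|T| = 61.0 dB, ∠T = -45.0°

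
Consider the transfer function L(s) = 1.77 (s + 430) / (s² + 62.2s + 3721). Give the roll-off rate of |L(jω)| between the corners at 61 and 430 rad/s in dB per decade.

-40 dB/decade

In this band the factors already past their corner are: complex pole pair at ωₙ ≈ 61; net slope = -40 dB/decade.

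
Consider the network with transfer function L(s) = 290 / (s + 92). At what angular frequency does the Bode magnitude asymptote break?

92 rad/s

The single real pole at s = −92 gives a corner at ω = 92 rad/s.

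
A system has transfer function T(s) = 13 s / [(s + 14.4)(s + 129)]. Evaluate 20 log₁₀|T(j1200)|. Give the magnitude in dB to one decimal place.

-39.4 dB

|j1200| = 1200
|j1200 + 14.4| = √(1200² + 14.4²) = 1200
|j1200 + 129| = √(1200² + 129²) = 1207
|T(j1200)| = 13 × 1200 / (1200 × 1207) = 0.01077
20 log₁₀(0.01077) = -39.36 dB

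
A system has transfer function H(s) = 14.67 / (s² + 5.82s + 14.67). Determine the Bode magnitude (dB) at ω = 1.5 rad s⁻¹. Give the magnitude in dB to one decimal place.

-0.3 dB

|(j1.5)² + 5.82(j1.5) + 14.67| = |12.42 + j8.73| = 15.18
|H(j1.5)| = 14.67 / 15.18 = 0.96633
20 log₁₀(0.96633) = -0.30 dB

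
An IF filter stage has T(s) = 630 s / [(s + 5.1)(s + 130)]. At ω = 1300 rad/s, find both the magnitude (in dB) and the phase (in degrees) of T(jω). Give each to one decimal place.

|j1300| = 1300
|j1300 + 5.1| = √(1300² + 5.1²) = 1300
|j1300 + 130| = √(1300² + 130²) = 1306
|T(j1300)| = 630 × 1300 / (1300 × 1306) = 0.48221
20 log₁₀(0.48221) = -6.34 dB
∠(j1300) = 90.00°
∠(j1300 + 5.1) = arctan(1300/5.1) = 89.78°
∠(j1300 + 130) = arctan(1300/130) = 84.29°
∠T(j1300) = 90.00° − (89.78° + 84.29°) = -84.06°

|T| = -6.3 dB, ∠T = -84.1 deg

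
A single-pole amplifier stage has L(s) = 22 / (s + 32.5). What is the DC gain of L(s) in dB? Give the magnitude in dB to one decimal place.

L(0) = 22 / 32.5 = 0.67692
20 log₁₀(0.67692) = -3.39 dB

-3.4 dB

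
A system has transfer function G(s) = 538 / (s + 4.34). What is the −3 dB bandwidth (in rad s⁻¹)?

4.34 rad s⁻¹

For a single-pole low-pass, the −3 dB point is at the pole: ω = 4.34 rad s⁻¹.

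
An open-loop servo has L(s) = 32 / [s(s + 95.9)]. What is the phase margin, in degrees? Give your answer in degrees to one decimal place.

89.8°

Gain crossover: |L(jω)| = 1 at ω ≈ 0.334 rad/sec.
∠L(j0.334) = −90° − arctan(0.334/95.9) ≈ -90.20°
PM = 180° + (-90.20°) = 89.80°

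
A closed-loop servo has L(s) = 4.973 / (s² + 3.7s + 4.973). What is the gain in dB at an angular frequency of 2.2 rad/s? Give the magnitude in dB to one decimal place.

-4.3 dB

|(j2.2)² + 3.7(j2.2) + 4.973| = |0.133 + j8.14| = 8.141
|L(j2.2)| = 4.973 / 8.141 = 0.61085
20 log₁₀(0.61085) = -4.28 dB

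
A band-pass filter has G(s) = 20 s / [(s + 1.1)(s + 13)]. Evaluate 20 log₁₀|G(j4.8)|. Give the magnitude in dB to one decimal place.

|j4.8| = 4.8
|j4.8 + 1.1| = √(4.8² + 1.1²) = 4.924
|j4.8 + 13| = √(4.8² + 13²) = 13.86
|G(j4.8)| = 20 × 4.8 / (4.924 × 13.86) = 1.4068
20 log₁₀(1.4068) = 2.96 dB

3.0 dB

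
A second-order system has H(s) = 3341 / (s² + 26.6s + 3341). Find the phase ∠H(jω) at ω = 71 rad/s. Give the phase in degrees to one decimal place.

-132.0 deg

∠[(j71)² + 26.6(j71) + 3341] = ∠[-1700 + j1888.6] = 131.99°
∠H(j71) = −131.99° = -131.99°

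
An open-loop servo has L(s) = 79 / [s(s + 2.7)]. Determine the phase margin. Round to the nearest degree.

17 deg

Gain crossover: |L(jω)| = 1 at ω ≈ 8.69 rad/s.
∠L(j8.69) = −90° − arctan(8.69/2.7) ≈ -162.73°
PM = 180° + (-162.73°) = 17.27°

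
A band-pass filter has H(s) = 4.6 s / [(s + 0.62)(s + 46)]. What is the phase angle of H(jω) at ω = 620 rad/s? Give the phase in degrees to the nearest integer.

-86°

∠(j620) = 90.00°
∠(j620 + 0.62) = arctan(620/0.62) = 89.94°
∠(j620 + 46) = arctan(620/46) = 85.76°
∠H(j620) = 90.00° − (89.94° + 85.76°) = -85.70°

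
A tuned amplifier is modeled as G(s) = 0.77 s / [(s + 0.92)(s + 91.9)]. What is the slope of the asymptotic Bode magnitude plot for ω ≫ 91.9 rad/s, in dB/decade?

With 1 zero and 2 poles, the high-frequency asymptotic slope is 20 × (1 − 2) = -20 dB/decade.

-20 dB/decade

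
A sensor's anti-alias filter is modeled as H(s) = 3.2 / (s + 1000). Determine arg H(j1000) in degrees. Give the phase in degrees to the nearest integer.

-45 deg

∠(j1000 + 1000) = arctan(1000/1000) = 45.00°
∠H(j1000) = −45.00° = -45.00°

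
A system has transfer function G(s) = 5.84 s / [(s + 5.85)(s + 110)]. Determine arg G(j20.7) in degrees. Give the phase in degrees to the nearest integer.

∠(j20.7) = 90.00°
∠(j20.7 + 5.85) = arctan(20.7/5.85) = 74.22°
∠(j20.7 + 110) = arctan(20.7/110) = 10.66°
∠G(j20.7) = 90.00° − (74.22° + 10.66°) = 5.12°

5°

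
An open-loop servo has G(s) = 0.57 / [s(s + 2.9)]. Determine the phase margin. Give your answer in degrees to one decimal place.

86.1°

Gain crossover: |G(jω)| = 1 at ω ≈ 0.196 rad/s.
∠G(j0.196) = −90° − arctan(0.196/2.9) ≈ -93.87°
PM = 180° + (-93.87°) = 86.13°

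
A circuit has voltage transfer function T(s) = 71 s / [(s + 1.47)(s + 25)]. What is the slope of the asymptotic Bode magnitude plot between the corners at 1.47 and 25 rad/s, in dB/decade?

In this band the factors already past their corner are: 1 differentiator zero, pole at 1.47; net slope = 0 dB/decade.

0 dB/decade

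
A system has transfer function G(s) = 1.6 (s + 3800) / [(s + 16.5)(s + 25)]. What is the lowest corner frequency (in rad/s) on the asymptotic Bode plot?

16.5 rad/s

Break frequencies occur at each pole and zero magnitude: 16.5 rad/s, 25 rad/s, 3800 rad/s.
The lowest is 16.5 rad/s.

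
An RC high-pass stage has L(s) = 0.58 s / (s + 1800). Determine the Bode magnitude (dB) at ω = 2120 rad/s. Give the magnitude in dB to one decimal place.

|j2120| = 2120
|j2120 + 1800| = √(2120² + 1800²) = 2781
|L(j2120)| = 0.58 × 2120 / 2781 = 0.44213
20 log₁₀(0.44213) = -7.09 dB

-7.1 dB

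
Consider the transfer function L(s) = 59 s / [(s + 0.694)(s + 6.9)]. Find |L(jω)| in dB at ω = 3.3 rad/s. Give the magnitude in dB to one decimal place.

17.6 dB

|j3.3| = 3.3
|j3.3 + 0.694| = √(3.3² + 0.694²) = 3.372
|j3.3 + 6.9| = √(3.3² + 6.9²) = 7.649
|L(j3.3)| = 59 × 3.3 / (3.372 × 7.649) = 7.5488
20 log₁₀(7.5488) = 17.56 dB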